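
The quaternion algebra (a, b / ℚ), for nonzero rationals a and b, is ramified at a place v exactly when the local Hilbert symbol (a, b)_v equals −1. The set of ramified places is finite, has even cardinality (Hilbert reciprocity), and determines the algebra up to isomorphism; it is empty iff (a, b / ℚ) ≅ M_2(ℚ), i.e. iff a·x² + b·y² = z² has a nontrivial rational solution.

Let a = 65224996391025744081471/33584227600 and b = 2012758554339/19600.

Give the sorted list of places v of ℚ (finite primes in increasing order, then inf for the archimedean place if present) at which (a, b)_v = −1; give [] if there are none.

(a, b) ≡ (559, 851) mod (ℚ^×)²; places V = {2, 3, 5, 7, 11, 13, 17, 23, 29, 37, 43, ∞}.
(a,b)_7: α=-4, u≡3; β=-2, v≡1 (mod 7); (3|7)=-1, (1|7)=+1; sign (−1)^0·-1^-2·+1^-4 = +1.
(a,b)_37: α=2, u≡10; β=1, v≡19 (mod 37); (10|37)=+1, (19|37)=-1; sign (−1)^0·+1^1·-1^2 = +1.
(a,b)_17: α=-2, u≡1; β=0, v≡1 (mod 17); (1|17)=+1, (1|17)=+1; sign (−1)^0·+1^0·+1^-2 = +1.
(a,b)_11: α=-2, u≡1; β=0, v≡3 (mod 11); (1|11)=+1, (3|11)=+1; sign (−1)^0·+1^0·+1^-2 = +1.
(a,b)_5: α=-2, u≡4; β=-2, v≡1 (mod 5); (4|5)=+1, (1|5)=+1; sign (−1)^0·+1^-2·+1^-2 = +1.
(a,b)_13: α=3, u≡9; β=2, v≡6 (mod 13); (9|13)=+1, (6|13)=-1; sign (−1)^0·+1^2·-1^3 = -1.
(a,b)_29: α=4, u≡19; β=2, v≡10 (mod 29); (19|29)=-1, (10|29)=-1; sign (−1)^0·-1^2·-1^4 = +1.
(a,b)_23: α=2, u≡15; β=1, v≡21 (mod 23); (15|23)=-1, (21|23)=-1; sign (−1)^0·-1^1·-1^2 = -1.
(a,b)_43: α=3, u≡38; β=2, v≡2 (mod 43); (38|43)=+1, (2|43)=-1; sign (−1)^0·+1^2·-1^3 = -1.
(a,b)_∞: sgn(559)=+, sgn(851)=+, so +1.
(a,b)_2: α=-4, β=-4; u≡7, v≡3 (mod 8); ε(u)ε(v)=1·1, αω(v)=-4·1, βω(u)=-4·0; sum ≡ 1  ⇒  -1.
(a,b)_3: α=6, u≡1; β=2, v≡2 (mod 3); (1|3)=+1, (2|3)=-1; sign (−1)^0·+1^2·-1^6 = +1.
(559, 851 / ℚ) ramifies at {2, 13, 23, 43}: a division algebra.

[2, 13, 23, 43]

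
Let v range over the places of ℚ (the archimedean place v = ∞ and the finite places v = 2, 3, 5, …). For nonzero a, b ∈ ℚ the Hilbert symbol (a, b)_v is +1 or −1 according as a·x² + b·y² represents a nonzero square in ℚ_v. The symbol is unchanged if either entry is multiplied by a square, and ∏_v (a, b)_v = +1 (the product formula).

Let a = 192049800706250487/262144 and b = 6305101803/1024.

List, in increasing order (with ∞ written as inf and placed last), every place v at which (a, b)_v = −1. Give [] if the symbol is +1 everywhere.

[2, 3]

Mod squares: a ≡ 23, b ≡ 3003. Check v ∈ {∞, 2, 3, 7, 11, 13, 23}.
v=13: a=13^2·(≡3), b=13^1·(≡10) mod 13; (3|13)=+1, (10|13)=+1; (−1)^{2·1·6}·(+1)^1·(+1)^2 = +1.
v=∞: 23 > 0 and 3003 > 0  ⇒  (a,b)_∞ = +1.
v=23: a=23^3·(≡9), b=23^2·(≡16) mod 23; (9|23)=+1, (16|23)=+1; (−1)^{3·2·11}·(+1)^2·(+1)^3 = +1.
v=11: a=11^2·(≡1), b=11^1·(≡4) mod 11; (1|11)=+1, (4|11)=+1; (−1)^{2·1·5}·(+1)^1·(+1)^2 = +1.
v=7: a=7^6·(≡4), b=7^3·(≡2) mod 7; (4|7)=+1, (2|7)=+1; (−1)^{6·3·3}·(+1)^3·(+1)^6 = +1.
v=2: v_2(a)=-18, v_2(b)=-10; units ≡ 7, 3 (mod 8); ε·ε+αω+βω = 1·1+-18·1+-10·0 ≡ 1  ⇒  (a,b)_2 = -1.
v=3: a=3^8·(≡2), b=3^5·(≡2) mod 3; (2|3)=-1, (2|3)=-1; (−1)^{8·5·1}·(-1)^5·(-1)^8 = -1.
|Ram(23, 3003)| = 2, even; anisotropic at {2, 3}.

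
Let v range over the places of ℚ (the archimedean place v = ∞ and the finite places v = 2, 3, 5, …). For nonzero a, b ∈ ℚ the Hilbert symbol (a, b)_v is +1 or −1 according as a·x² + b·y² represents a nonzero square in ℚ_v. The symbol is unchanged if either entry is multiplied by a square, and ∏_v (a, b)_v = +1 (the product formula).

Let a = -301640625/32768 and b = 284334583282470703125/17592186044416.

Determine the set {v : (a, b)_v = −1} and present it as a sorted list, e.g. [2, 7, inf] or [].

[2, 3, 5, 13]

Mod squares: a ≡ -4290, b ≡ 5. Check v ∈ {∞, 2, 3, 5, 11, 13}.
v=13: a=13^1·(≡2), b=13^2·(≡5) mod 13; (2|13)=-1, (5|13)=-1; (−1)^{1·2·6}·(-1)^2·(-1)^1 = -1.
v=5: a=5^7·(≡3), b=5^19·(≡1) mod 5; (3|5)=-1, (1|5)=+1; (−1)^{7·19·2}·(-1)^19·(+1)^7 = -1.
v=11: a=11^1·(≡8), b=11^2·(≡4) mod 11; (8|11)=-1, (4|11)=+1; (−1)^{1·2·5}·(-1)^2·(+1)^1 = +1.
v=3: a=3^3·(≡1), b=3^6·(≡2) mod 3; (1|3)=+1, (2|3)=-1; (−1)^{3·6·1}·(+1)^6·(-1)^3 = -1.
v=2: v_2(a)=-15, v_2(b)=-44; units ≡ 7, 5 (mod 8); ε·ε+αω+βω = 1·0+-15·1+-44·0 ≡ 1  ⇒  (a,b)_2 = -1.
v=∞: -4290 < 0 and 5 > 0  ⇒  (a,b)_∞ = +1.
Ram(-4290, 5) = {2, 3, 5, 13}; no ℚ_2-point on the conic.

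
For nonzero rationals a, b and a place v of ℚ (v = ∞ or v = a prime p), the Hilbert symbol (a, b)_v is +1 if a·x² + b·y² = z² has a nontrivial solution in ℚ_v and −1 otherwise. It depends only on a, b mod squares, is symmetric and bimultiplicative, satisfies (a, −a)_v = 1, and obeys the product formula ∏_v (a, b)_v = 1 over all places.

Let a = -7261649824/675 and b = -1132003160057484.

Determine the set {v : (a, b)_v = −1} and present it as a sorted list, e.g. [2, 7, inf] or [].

Mod squares: a ≡ -16302, b ≡ -51. Check v ∈ {∞, 2, 3, 5, 11, 13, 17, 19}.
v=11: a=11^1·(≡3), b=11^2·(≡5) mod 11; (3|11)=+1, (5|11)=+1; (−1)^{1·2·5}·(+1)^2·(+1)^1 = +1.
v=19: a=19^1·(≡1), b=19^2·(≡9) mod 19; (1|19)=+1, (9|19)=+1; (−1)^{1·2·9}·(+1)^2·(+1)^1 = +1.
v=17: a=17^4·(≡8), b=17^5·(≡14) mod 17; (8|17)=+1, (14|17)=-1; (−1)^{4·5·8}·(+1)^5·(-1)^4 = +1.
v=∞: -16302 < 0 and -51 < 0  ⇒  (a,b)_∞ = -1.
v=13: a=13^1·(≡2), b=13^2·(≡12) mod 13; (2|13)=-1, (12|13)=+1; (−1)^{1·2·6}·(-1)^2·(+1)^1 = +1.
v=2: v_2(a)=5, v_2(b)=2; units ≡ 1, 5 (mod 8); ε·ε+αω+βω = 0·0+5·1+2·0 ≡ 1  ⇒  (a,b)_2 = -1.
v=5: a=5^-2·(≡3), b=5^0·(≡1) mod 5; (3|5)=-1, (1|5)=+1; (−1)^{-2·0·2}·(-1)^0·(+1)^-2 = +1.
v=3: a=3^-3·(≡2), b=3^3·(≡1) mod 3; (2|3)=-1, (1|3)=+1; (−1)^{-3·3·1}·(-1)^3·(+1)^-3 = +1.
|Ram(-16302, -51)| = 2, even; anisotropic at {2, ∞}.

[2, inf]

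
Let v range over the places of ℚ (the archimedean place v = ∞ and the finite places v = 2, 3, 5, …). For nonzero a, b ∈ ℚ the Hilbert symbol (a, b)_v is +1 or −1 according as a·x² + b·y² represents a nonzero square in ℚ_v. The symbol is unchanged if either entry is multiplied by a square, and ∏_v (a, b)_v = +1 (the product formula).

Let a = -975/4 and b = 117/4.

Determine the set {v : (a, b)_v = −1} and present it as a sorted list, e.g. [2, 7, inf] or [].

[]

Mod squares: a ≡ -39, b ≡ 13. Check v ∈ {∞, 2, 3, 5, 13}.
v=13: a=13^1·(≡4), b=13^1·(≡12) mod 13; (4|13)=+1, (12|13)=+1; (−1)^{1·1·6}·(+1)^1·(+1)^1 = +1.
v=5: a=5^2·(≡4), b=5^0·(≡3) mod 5; (4|5)=+1, (3|5)=-1; (−1)^{2·0·2}·(+1)^0·(-1)^2 = +1.
v=3: a=3^1·(≡2), b=3^2·(≡1) mod 3; (2|3)=-1, (1|3)=+1; (−1)^{1·2·1}·(-1)^2·(+1)^1 = +1.
v=∞: -39 < 0 and 13 > 0  ⇒  (a,b)_∞ = +1.
v=2: v_2(a)=-2, v_2(b)=-2; units ≡ 1, 5 (mod 8); ε·ε+αω+βω = 0·0+-2·1+-2·0 ≡ 0  ⇒  (a,b)_2 = +1.
Ram(a, b) = ∅: the form -39·x² + 13·y² − z² is isotropic over every ℚ_v, so by Hasse–Minkowski it is isotropic over ℚ.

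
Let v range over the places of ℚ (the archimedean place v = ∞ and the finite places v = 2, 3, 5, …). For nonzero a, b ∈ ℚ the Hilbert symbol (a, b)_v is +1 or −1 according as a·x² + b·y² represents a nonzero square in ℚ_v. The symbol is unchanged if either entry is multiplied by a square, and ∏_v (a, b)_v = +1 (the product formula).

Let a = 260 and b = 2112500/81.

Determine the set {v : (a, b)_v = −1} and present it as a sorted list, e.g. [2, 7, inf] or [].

(a, b) ≡ (65, 5) mod (ℚ^×)²; places V = {2, 3, 5, 13, ∞}.
(a,b)_2: α=2, β=2; u≡1, v≡5 (mod 8); ε(u)ε(v)=0·0, αω(v)=2·1, βω(u)=2·0; sum ≡ 0  ⇒  +1.
(a,b)_13: α=1, u≡7; β=2, v≡11 (mod 13); (7|13)=-1, (11|13)=-1; sign (−1)^0·-1^2·-1^1 = -1.
(a,b)_3: α=0, u≡2; β=-4, v≡2 (mod 3); (2|3)=-1, (2|3)=-1; sign (−1)^0·-1^-4·-1^0 = +1.
(a,b)_∞: sgn(65)=+, sgn(5)=+, so +1.
(a,b)_5: α=1, u≡2; β=5, v≡1 (mod 5); (2|5)=-1, (1|5)=+1; sign (−1)^0·-1^5·+1^1 = -1.
|Ram(65, 5)| = 2, even; anisotropic at {5, 13}.

[5, 13]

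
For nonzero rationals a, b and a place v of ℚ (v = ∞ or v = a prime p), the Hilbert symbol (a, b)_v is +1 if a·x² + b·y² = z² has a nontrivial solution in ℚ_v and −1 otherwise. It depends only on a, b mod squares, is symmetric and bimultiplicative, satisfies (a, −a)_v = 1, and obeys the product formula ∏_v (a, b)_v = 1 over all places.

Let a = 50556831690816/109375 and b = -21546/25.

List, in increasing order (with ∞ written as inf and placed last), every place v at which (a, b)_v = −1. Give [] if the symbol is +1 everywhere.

Mod squares: a ≡ 1463, b ≡ -266. Check v ∈ {∞, 2, 3, 5, 7, 11, 19, 23}.
v=5: a=5^-6·(≡3), b=5^-2·(≡4) mod 5; (3|5)=-1, (4|5)=+1; (−1)^{-6·-2·2}·(-1)^-2·(+1)^-6 = +1.
v=11: a=11^3·(≡3), b=11^0·(≡1) mod 11; (3|11)=+1, (1|11)=+1; (−1)^{3·0·5}·(+1)^0·(+1)^3 = +1.
v=23: a=23^2·(≡21), b=23^0·(≡14) mod 23; (21|23)=-1, (14|23)=-1; (−1)^{2·0·11}·(-1)^0·(-1)^2 = +1.
v=7: a=7^-1·(≡3), b=7^1·(≡4) mod 7; (3|7)=-1, (4|7)=+1; (−1)^{-1·1·3}·(-1)^1·(+1)^-1 = +1.
v=2: v_2(a)=6, v_2(b)=1; units ≡ 7, 3 (mod 8); ε·ε+αω+βω = 1·1+6·1+1·0 ≡ 1  ⇒  (a,b)_2 = -1.
v=3: a=3^10·(≡2), b=3^4·(≡1) mod 3; (2|3)=-1, (1|3)=+1; (−1)^{10·4·1}·(-1)^4·(+1)^10 = +1.
v=19: a=19^1·(≡4), b=19^1·(≡1) mod 19; (4|19)=+1, (1|19)=+1; (−1)^{1·1·9}·(+1)^1·(+1)^1 = -1.
v=∞: 1463 > 0 and -266 < 0  ⇒  (a,b)_∞ = +1.
Ram(1463, -266) = {2, 19}; no ℚ_2-point on the conic.

[2, 19]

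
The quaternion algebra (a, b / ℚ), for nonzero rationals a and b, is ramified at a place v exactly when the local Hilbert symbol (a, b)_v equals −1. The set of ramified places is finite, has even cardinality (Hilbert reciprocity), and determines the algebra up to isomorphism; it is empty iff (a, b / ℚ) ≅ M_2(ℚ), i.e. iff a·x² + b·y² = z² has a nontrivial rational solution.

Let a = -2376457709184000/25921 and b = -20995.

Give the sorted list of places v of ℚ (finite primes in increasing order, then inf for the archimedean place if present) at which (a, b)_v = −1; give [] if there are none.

[5, 13, 17, inf]

Mod squares: a ≡ -65, b ≡ -20995. Check v ∈ {∞, 2, 3, 5, 7, 13, 17, 19, 23}.
v=17: a=17^2·(≡7), b=17^1·(≡6) mod 17; (7|17)=-1, (6|17)=-1; (−1)^{2·1·8}·(-1)^1·(-1)^2 = -1.
v=19: a=19^2·(≡11), b=19^1·(≡16) mod 19; (11|19)=+1, (16|19)=+1; (−1)^{2·1·9}·(+1)^1·(+1)^2 = +1.
v=2: v_2(a)=10, v_2(b)=0; units ≡ 7, 5 (mod 8); ε·ε+αω+βω = 1·0+10·1+0·0 ≡ 0  ⇒  (a,b)_2 = +1.
v=5: a=5^3·(≡3), b=5^1·(≡1) mod 5; (3|5)=-1, (1|5)=+1; (−1)^{3·1·2}·(-1)^1·(+1)^3 = -1.
v=7: a=7^-2·(≡5), b=7^0·(≡5) mod 7; (5|7)=-1, (5|7)=-1; (−1)^{-2·0·3}·(-1)^0·(-1)^-2 = +1.
v=23: a=23^-2·(≡13), b=23^0·(≡4) mod 23; (13|23)=+1, (4|23)=+1; (−1)^{-2·0·11}·(+1)^0·(+1)^-2 = +1.
v=∞: -65 < 0 and -20995 < 0  ⇒  (a,b)_∞ = -1.
v=13: a=13^3·(≡11), b=13^1·(≡10) mod 13; (11|13)=-1, (10|13)=+1; (−1)^{3·1·6}·(-1)^1·(+1)^3 = -1.
v=3: a=3^4·(≡1), b=3^0·(≡2) mod 3; (1|3)=+1, (2|3)=-1; (−1)^{4·0·1}·(+1)^0·(-1)^4 = +1.
(-65, -20995 / ℚ) ramifies at {5, 13, 17, ∞}: a division algebra.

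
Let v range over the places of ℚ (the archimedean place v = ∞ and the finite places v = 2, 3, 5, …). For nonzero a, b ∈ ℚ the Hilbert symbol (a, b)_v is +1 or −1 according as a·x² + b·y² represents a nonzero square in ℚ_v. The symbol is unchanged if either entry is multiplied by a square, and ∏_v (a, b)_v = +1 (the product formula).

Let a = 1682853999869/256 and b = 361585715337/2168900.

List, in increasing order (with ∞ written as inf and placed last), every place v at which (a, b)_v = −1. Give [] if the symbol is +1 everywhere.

[19, 37]

Mod squares: a ≡ 329189, b ≡ 3429937. Check v ∈ {∞, 2, 3, 5, 7, 11, 17, 19, 23, 31, 37, 41}.
v=41: a=41^1·(≡24), b=41^-1·(≡7) mod 41; (24|41)=-1, (7|41)=-1; (−1)^{1·-1·20}·(-1)^-1·(-1)^1 = +1.
v=31: a=31^1·(≡24), b=31^0·(≡28) mod 31; (24|31)=-1, (28|31)=+1; (−1)^{1·0·15}·(-1)^0·(+1)^1 = +1.
v=23: a=23^0·(≡13), b=23^-2·(≡12) mod 23; (13|23)=+1, (12|23)=+1; (−1)^{0·-2·11}·(+1)^-2·(+1)^0 = +1.
v=17: a=17^2·(≡9), b=17^1·(≡5) mod 17; (9|17)=+1, (5|17)=-1; (−1)^{2·1·8}·(+1)^1·(-1)^2 = +1.
v=11: a=11^0·(≡3), b=11^2·(≡1) mod 11; (3|11)=+1, (1|11)=+1; (−1)^{0·2·5}·(+1)^2·(+1)^0 = +1.
v=3: a=3^0·(≡2), b=3^6·(≡1) mod 3; (2|3)=-1, (1|3)=+1; (−1)^{0·6·1}·(-1)^6·(+1)^0 = +1.
v=7: a=7^3·(≡2), b=7^3·(≡3) mod 7; (2|7)=+1, (3|7)=-1; (−1)^{3·3·3}·(+1)^3·(-1)^3 = +1.
v=5: a=5^0·(≡4), b=5^-2·(≡2) mod 5; (4|5)=+1, (2|5)=-1; (−1)^{0·-2·2}·(+1)^-2·(-1)^0 = +1.
v=37: a=37^1·(≡8), b=37^1·(≡21) mod 37; (8|37)=-1, (21|37)=+1; (−1)^{1·1·18}·(-1)^1·(+1)^1 = -1.
v=2: v_2(a)=-8, v_2(b)=-2; units ≡ 5, 1 (mod 8); ε·ε+αω+βω = 0·0+-8·0+-2·1 ≡ 0  ⇒  (a,b)_2 = +1.
v=19: a=19^2·(≡3), b=19^1·(≡5) mod 19; (3|19)=-1, (5|19)=+1; (−1)^{2·1·9}·(-1)^1·(+1)^2 = -1.
v=∞: 329189 > 0 and 3429937 > 0  ⇒  (a,b)_∞ = +1.
|Ram(329189, 3429937)| = 2, even; anisotropic at {19, 37}.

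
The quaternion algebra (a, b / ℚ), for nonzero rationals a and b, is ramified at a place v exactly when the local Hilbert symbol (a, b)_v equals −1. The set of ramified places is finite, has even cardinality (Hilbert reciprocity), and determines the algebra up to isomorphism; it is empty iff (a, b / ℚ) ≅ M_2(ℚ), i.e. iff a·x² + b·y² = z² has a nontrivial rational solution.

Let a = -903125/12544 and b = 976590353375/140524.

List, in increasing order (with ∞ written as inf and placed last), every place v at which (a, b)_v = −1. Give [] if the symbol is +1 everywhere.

(a, b) ≡ (-5, 38285) mod (ℚ^×)²; places V = {2, 5, 7, 13, 17, 19, 31, 37, 43, ∞}.
(a,b)_37: α=0, u≡8; β=2, v≡16 (mod 37); (8|37)=-1, (16|37)=+1; sign (−1)^0·-1^2·+1^0 = +1.
(a,b)_17: α=2, u≡7; β=2, v≡15 (mod 17); (7|17)=-1, (15|17)=+1; sign (−1)^0·-1^2·+1^2 = +1.
(a,b)_13: α=0, u≡2; β=1, v≡6 (mod 13); (2|13)=-1, (6|13)=-1; sign (−1)^0·-1^1·-1^0 = -1.
(a,b)_31: α=0, u≡3; β=1, v≡13 (mod 31); (3|31)=-1, (13|31)=-1; sign (−1)^0·-1^1·-1^0 = -1.
(a,b)_19: α=0, u≡10; β=-1, v≡11 (mod 19); (10|19)=-1, (11|19)=+1; sign (−1)^0·-1^-1·+1^0 = -1.
(a,b)_5: α=5, u≡4; β=3, v≡3 (mod 5); (4|5)=+1, (3|5)=-1; sign (−1)^0·+1^3·-1^5 = -1.
(a,b)_43: α=0, u≡14; β=-2, v≡35 (mod 43); (14|43)=+1, (35|43)=+1; sign (−1)^0·+1^-2·+1^0 = +1.
(a,b)_2: α=-8, β=-2; u≡3, v≡5 (mod 8); ε(u)ε(v)=1·0, αω(v)=-8·1, βω(u)=-2·1; sum ≡ 0  ⇒  +1.
(a,b)_7: α=-2, u≡2; β=2, v≡4 (mod 7); (2|7)=+1, (4|7)=+1; sign (−1)^0·+1^2·+1^-2 = +1.
(a,b)_∞: sgn(-5)=−, sgn(38285)=+, so +1.
|Ram(-5, 38285)| = 4, even; anisotropic at {5, 13, 19, 31}.

[5, 13, 19, 31]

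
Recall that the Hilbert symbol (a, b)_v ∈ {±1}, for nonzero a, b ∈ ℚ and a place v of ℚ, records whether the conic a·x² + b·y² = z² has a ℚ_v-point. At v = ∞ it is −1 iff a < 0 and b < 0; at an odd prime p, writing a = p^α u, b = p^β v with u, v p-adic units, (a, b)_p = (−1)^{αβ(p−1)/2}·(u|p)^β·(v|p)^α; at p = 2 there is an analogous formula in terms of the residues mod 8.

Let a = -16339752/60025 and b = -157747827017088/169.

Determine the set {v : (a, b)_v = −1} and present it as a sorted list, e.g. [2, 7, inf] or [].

(a, b) ≡ (-858, -22) mod (ℚ^×)²; places V = {2, 3, 5, 7, 11, 13, 23, ∞}.
(a,b)_3: α=3, u≡2; β=6, v≡2 (mod 3); (2|3)=-1, (2|3)=-1; sign (−1)^0·-1^6·-1^3 = -1.
(a,b)_11: α=1, u≡7; β=3, v≡9 (mod 11); (7|11)=-1, (9|11)=+1; sign (−1)^1·-1^3·+1^1 = +1.
(a,b)_5: α=-2, u≡3; β=0, v≡3 (mod 5); (3|5)=-1, (3|5)=-1; sign (−1)^0·-1^0·-1^-2 = +1.
(a,b)_7: α=-4, u≡3; β=4, v≡6 (mod 7); (3|7)=-1, (6|7)=-1; sign (−1)^0·-1^4·-1^-4 = +1.
(a,b)_13: α=1, u≡10; β=-2, v≡4 (mod 13); (10|13)=+1, (4|13)=+1; sign (−1)^0·+1^-2·+1^1 = +1.
(a,b)_2: α=3, β=7; u≡3, v≡5 (mod 8); ε(u)ε(v)=1·0, αω(v)=3·1, βω(u)=7·1; sum ≡ 0  ⇒  +1.
(a,b)_23: α=2, u≡9; β=2, v≡12 (mod 23); (9|23)=+1, (12|23)=+1; sign (−1)^0·+1^2·+1^2 = +1.
(a,b)_∞: sgn(-858)=−, sgn(-22)=−, so -1.
|Ram(-858, -22)| = 2, even; anisotropic at {3, ∞}.

[3, inf]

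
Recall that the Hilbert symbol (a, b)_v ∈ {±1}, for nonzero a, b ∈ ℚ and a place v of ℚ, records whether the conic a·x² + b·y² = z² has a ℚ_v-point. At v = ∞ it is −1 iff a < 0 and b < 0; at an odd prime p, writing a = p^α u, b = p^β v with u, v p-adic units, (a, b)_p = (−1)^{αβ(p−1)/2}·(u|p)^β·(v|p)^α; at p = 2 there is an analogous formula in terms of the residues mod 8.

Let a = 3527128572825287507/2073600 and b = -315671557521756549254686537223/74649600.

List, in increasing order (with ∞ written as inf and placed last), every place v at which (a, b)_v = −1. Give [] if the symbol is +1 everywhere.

Mod squares: a ≡ 32158883, b ≡ -23. Check v ∈ {∞, 2, 3, 5, 7, 11, 17, 23, 29, 37, 41, 43}.
v=43: a=43^1·(≡16), b=43^2·(≡33) mod 43; (16|43)=+1, (33|43)=-1; (−1)^{1·2·21}·(+1)^2·(-1)^1 = -1.
v=23: a=23^2·(≡14), b=23^3·(≡22) mod 23; (14|23)=-1, (22|23)=-1; (−1)^{2·3·11}·(-1)^3·(-1)^2 = -1.
v=∞: 32158883 > 0 and -23 < 0  ⇒  (a,b)_∞ = +1.
v=41: a=41^1·(≡36), b=41^2·(≡1) mod 41; (36|41)=+1, (1|41)=+1; (−1)^{1·2·20}·(+1)^2·(+1)^1 = +1.
v=17: a=17^3·(≡3), b=17^4·(≡10) mod 17; (3|17)=-1, (10|17)=-1; (−1)^{3·4·8}·(-1)^4·(-1)^3 = -1.
v=5: a=5^-2·(≡3), b=5^-2·(≡3) mod 5; (3|5)=-1, (3|5)=-1; (−1)^{-2·-2·2}·(-1)^-2·(-1)^-2 = +1.
v=29: a=29^1·(≡24), b=29^2·(≡7) mod 29; (24|29)=+1, (7|29)=+1; (−1)^{1·2·14}·(+1)^2·(+1)^1 = +1.
v=37: a=37^1·(≡18), b=37^2·(≡32) mod 37; (18|37)=-1, (32|37)=-1; (−1)^{1·2·18}·(-1)^2·(-1)^1 = -1.
v=3: a=3^-4·(≡2), b=3^-6·(≡1) mod 3; (2|3)=-1, (1|3)=+1; (−1)^{-4·-6·1}·(-1)^-6·(+1)^-4 = +1.
v=7: a=7^2·(≡1), b=7^2·(≡3) mod 7; (1|7)=+1, (3|7)=-1; (−1)^{2·2·3}·(+1)^2·(-1)^2 = +1.
v=2: v_2(a)=-10, v_2(b)=-12; units ≡ 3, 1 (mod 8); ε·ε+αω+βω = 1·0+-10·0+-12·1 ≡ 0  ⇒  (a,b)_2 = +1.
v=11: a=11^4·(≡3), b=11^6·(≡2) mod 11; (3|11)=+1, (2|11)=-1; (−1)^{4·6·5}·(+1)^6·(-1)^4 = +1.
Ram(32158883, -23) = {17, 23, 37, 43}; no ℚ_17-point on the conic.

[17, 23, 37, 43]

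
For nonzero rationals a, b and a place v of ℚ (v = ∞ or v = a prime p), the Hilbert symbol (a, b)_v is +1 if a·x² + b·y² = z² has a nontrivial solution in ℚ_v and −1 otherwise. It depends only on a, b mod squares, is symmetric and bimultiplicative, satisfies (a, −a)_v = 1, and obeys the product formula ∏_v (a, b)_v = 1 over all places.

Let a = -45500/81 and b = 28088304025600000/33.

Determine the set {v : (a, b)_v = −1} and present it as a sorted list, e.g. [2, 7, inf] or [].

[11, 13]

(a, b) ≡ (-455, 330) mod (ℚ^×)²; places V = {2, 3, 5, 7, 11, 13, ∞}.
(a,b)_∞: sgn(-455)=−, sgn(330)=+, so +1.
(a,b)_13: α=1, u≡12; β=4, v≡7 (mod 13); (12|13)=+1, (7|13)=-1; sign (−1)^0·+1^4·-1^1 = -1.
(a,b)_3: α=-4, u≡1; β=-1, v≡2 (mod 3); (1|3)=+1, (2|3)=-1; sign (−1)^0·+1^-1·-1^-4 = +1.
(a,b)_2: α=2, β=17; u≡1, v≡5 (mod 8); ε(u)ε(v)=0·0, αω(v)=2·1, βω(u)=17·0; sum ≡ 0  ⇒  +1.
(a,b)_7: α=1, u≡6; β=4, v≡1 (mod 7); (6|7)=-1, (1|7)=+1; sign (−1)^0·-1^4·+1^1 = +1.
(a,b)_5: α=3, u≡1; β=5, v≡4 (mod 5); (1|5)=+1, (4|5)=+1; sign (−1)^0·+1^5·+1^3 = +1.
(a,b)_11: α=0, u≡10; β=-1, v≡2 (mod 11); (10|11)=-1, (2|11)=-1; sign (−1)^0·-1^-1·-1^0 = -1.
(-455, 330 / ℚ) ramifies at {11, 13}: a division algebra.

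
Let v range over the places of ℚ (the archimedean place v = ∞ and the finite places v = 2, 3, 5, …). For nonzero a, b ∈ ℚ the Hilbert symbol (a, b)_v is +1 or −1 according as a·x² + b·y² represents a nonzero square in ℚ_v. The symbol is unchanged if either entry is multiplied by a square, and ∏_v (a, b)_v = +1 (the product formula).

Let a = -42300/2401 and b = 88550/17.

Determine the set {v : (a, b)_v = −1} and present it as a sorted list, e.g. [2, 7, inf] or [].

[11, 23]

(a, b) ≡ (-47, 60214) mod (ℚ^×)²; places V = {2, 3, 5, 7, 11, 17, 23, 47, ∞}.
(a,b)_11: α=0, u≡2; β=1, v≡7 (mod 11); (2|11)=-1, (7|11)=-1; sign (−1)^0·-1^1·-1^0 = -1.
(a,b)_7: α=-4, u≡1; β=1, v≡5 (mod 7); (1|7)=+1, (5|7)=-1; sign (−1)^0·+1^1·-1^-4 = +1.
(a,b)_5: α=2, u≡3; β=2, v≡1 (mod 5); (3|5)=-1, (1|5)=+1; sign (−1)^0·-1^2·+1^2 = +1.
(a,b)_3: α=2, u≡1; β=0, v≡1 (mod 3); (1|3)=+1, (1|3)=+1; sign (−1)^0·+1^0·+1^2 = +1.
(a,b)_47: α=1, u≡10; β=0, v≡25 (mod 47); (10|47)=-1, (25|47)=+1; sign (−1)^0·-1^0·+1^1 = +1.
(a,b)_23: α=0, u≡15; β=1, v≡10 (mod 23); (15|23)=-1, (10|23)=-1; sign (−1)^0·-1^1·-1^0 = -1.
(a,b)_∞: sgn(-47)=−, sgn(60214)=+, so +1.
(a,b)_17: α=0, u≡16; β=-1, v≡14 (mod 17); (16|17)=+1, (14|17)=-1; sign (−1)^0·+1^-1·-1^0 = +1.
(a,b)_2: α=2, β=1; u≡1, v≡3 (mod 8); ε(u)ε(v)=0·1, αω(v)=2·1, βω(u)=1·0; sum ≡ 0  ⇒  +1.
|Ram(-47, 60214)| = 2, even; anisotropic at {11, 23}.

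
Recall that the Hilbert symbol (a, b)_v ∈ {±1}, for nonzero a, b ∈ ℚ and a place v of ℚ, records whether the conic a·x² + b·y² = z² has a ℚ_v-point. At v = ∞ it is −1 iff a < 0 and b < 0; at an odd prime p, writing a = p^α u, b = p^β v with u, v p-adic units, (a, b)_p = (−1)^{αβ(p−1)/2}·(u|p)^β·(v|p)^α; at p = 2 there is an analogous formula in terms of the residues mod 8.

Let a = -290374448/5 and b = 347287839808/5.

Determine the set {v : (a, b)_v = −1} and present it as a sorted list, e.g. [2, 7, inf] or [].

[7, 23]

(a, b) ≡ (-1015, 303485) mod (ℚ^×)²; places V = {2, 5, 7, 13, 23, 29, ∞}.
(a,b)_∞: sgn(-1015)=−, sgn(303485)=+, so +1.
(a,b)_13: α=2, u≡1; β=3, v≡12 (mod 13); (1|13)=+1, (12|13)=+1; sign (−1)^0·+1^3·+1^2 = +1.
(a,b)_29: α=1, u≡1; β=1, v≡22 (mod 29); (1|29)=+1, (22|29)=+1; sign (−1)^0·+1^1·+1^1 = +1.
(a,b)_23: α=2, u≡15; β=3, v≡2 (mod 23); (15|23)=-1, (2|23)=+1; sign (−1)^0·-1^3·+1^2 = -1.
(a,b)_7: α=1, u≡4; β=1, v≡4 (mod 7); (4|7)=+1, (4|7)=+1; sign (−1)^1·+1^1·+1^1 = -1.
(a,b)_2: α=4, β=6; u≡1, v≡5 (mod 8); ε(u)ε(v)=0·0, αω(v)=4·1, βω(u)=6·0; sum ≡ 0  ⇒  +1.
(a,b)_5: α=-1, u≡2; β=-1, v≡3 (mod 5); (2|5)=-1, (3|5)=-1; sign (−1)^0·-1^-1·-1^-1 = +1.
Ram(-1015, 303485) = {7, 23}; no ℚ_7-point on the conic.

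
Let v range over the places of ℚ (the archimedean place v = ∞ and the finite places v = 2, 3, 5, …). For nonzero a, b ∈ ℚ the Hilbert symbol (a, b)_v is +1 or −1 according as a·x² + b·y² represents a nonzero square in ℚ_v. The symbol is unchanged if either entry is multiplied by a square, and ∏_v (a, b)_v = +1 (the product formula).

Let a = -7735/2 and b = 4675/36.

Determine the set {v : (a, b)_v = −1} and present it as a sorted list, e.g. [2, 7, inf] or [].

(a, b) ≡ (-15470, 187) mod (ℚ^×)²; places V = {2, 3, 5, 7, 11, 13, 17, ∞}.
(a,b)_13: α=1, u≡8; β=0, v≡6 (mod 13); (8|13)=-1, (6|13)=-1; sign (−1)^0·-1^0·-1^1 = -1.
(a,b)_11: α=0, u≡10; β=1, v≡6 (mod 11); (10|11)=-1, (6|11)=-1; sign (−1)^0·-1^1·-1^0 = -1.
(a,b)_∞: sgn(-15470)=−, sgn(187)=+, so +1.
(a,b)_5: α=1, u≡4; β=2, v≡2 (mod 5); (4|5)=+1, (2|5)=-1; sign (−1)^0·+1^2·-1^1 = -1.
(a,b)_7: α=1, u≡4; β=0, v≡6 (mod 7); (4|7)=+1, (6|7)=-1; sign (−1)^0·+1^0·-1^1 = -1.
(a,b)_17: α=1, u≡2; β=1, v≡10 (mod 17); (2|17)=+1, (10|17)=-1; sign (−1)^0·+1^1·-1^1 = -1.
(a,b)_2: α=-1, β=-2; u≡1, v≡3 (mod 8); ε(u)ε(v)=0·1, αω(v)=-1·1, βω(u)=-2·0; sum ≡ 1  ⇒  -1.
(a,b)_3: α=0, u≡1; β=-2, v≡1 (mod 3); (1|3)=+1, (1|3)=+1; sign (−1)^0·+1^-2·+1^0 = +1.
|Ram(-15470, 187)| = 6, even; anisotropic at {2, 5, 7, 11, 13, 17}.

[2, 5, 7, 11, 13, 17]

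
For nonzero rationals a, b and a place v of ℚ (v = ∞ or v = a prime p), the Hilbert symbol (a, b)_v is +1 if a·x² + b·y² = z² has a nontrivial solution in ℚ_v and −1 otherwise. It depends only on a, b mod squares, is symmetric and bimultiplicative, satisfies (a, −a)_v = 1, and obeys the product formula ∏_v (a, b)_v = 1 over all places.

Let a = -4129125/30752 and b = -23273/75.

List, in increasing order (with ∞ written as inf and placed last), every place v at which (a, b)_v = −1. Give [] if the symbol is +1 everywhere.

Mod squares: a ≡ -2730, b ≡ -51. Check v ∈ {∞, 2, 3, 5, 7, 11, 13, 17, 31, 37}.
v=11: a=11^2·(≡9), b=11^0·(≡4) mod 11; (9|11)=+1, (4|11)=+1; (−1)^{2·0·5}·(+1)^0·(+1)^2 = +1.
v=13: a=13^1·(≡8), b=13^0·(≡1) mod 13; (8|13)=-1, (1|13)=+1; (−1)^{1·0·6}·(-1)^0·(+1)^1 = +1.
v=2: v_2(a)=-5, v_2(b)=0; units ≡ 3, 5 (mod 8); ε·ε+αω+βω = 1·0+-5·1+0·1 ≡ 1  ⇒  (a,b)_2 = -1.
v=∞: -2730 < 0 and -51 < 0  ⇒  (a,b)_∞ = -1.
v=31: a=31^-2·(≡13), b=31^0·(≡3) mod 31; (13|31)=-1, (3|31)=-1; (−1)^{-2·0·15}·(-1)^0·(-1)^-2 = +1.
v=5: a=5^3·(≡1), b=5^-2·(≡4) mod 5; (1|5)=+1, (4|5)=+1; (−1)^{3·-2·2}·(+1)^-2·(+1)^3 = +1.
v=7: a=7^1·(≡1), b=7^0·(≡6) mod 7; (1|7)=+1, (6|7)=-1; (−1)^{1·0·3}·(+1)^0·(-1)^1 = -1.
v=17: a=17^0·(≡12), b=17^1·(≡6) mod 17; (12|17)=-1, (6|17)=-1; (−1)^{0·1·8}·(-1)^1·(-1)^0 = -1.
v=3: a=3^1·(≡2), b=3^-1·(≡1) mod 3; (2|3)=-1, (1|3)=+1; (−1)^{1·-1·1}·(-1)^-1·(+1)^1 = +1.
v=37: a=37^0·(≡15), b=37^2·(≡20) mod 37; (15|37)=-1, (20|37)=-1; (−1)^{0·2·18}·(-1)^2·(-1)^0 = +1.
(-2730, -51 / ℚ) ramifies at {2, 7, 17, ∞}: a division algebra.

[2, 7, 17, inf]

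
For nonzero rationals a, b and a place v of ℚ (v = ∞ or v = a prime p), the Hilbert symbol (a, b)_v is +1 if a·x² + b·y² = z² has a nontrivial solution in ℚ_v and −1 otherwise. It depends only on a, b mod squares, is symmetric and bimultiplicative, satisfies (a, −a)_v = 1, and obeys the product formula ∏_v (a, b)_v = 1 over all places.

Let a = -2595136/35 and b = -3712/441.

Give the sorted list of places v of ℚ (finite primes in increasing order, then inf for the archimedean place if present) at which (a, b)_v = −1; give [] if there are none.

[5, 7, 23, 41, 43, inf]

Mod squares: a ≡ -1419215, b ≡ -58. Check v ∈ {∞, 2, 3, 5, 7, 23, 29, 41, 43}.
v=23: a=23^1·(≡12), b=23^0·(≡15) mod 23; (12|23)=+1, (15|23)=-1; (−1)^{1·0·11}·(+1)^0·(-1)^1 = -1.
v=7: a=7^-1·(≡6), b=7^-2·(≡6) mod 7; (6|7)=-1, (6|7)=-1; (−1)^{-1·-2·3}·(-1)^-2·(-1)^-1 = -1.
v=2: v_2(a)=6, v_2(b)=7; units ≡ 1, 3 (mod 8); ε·ε+αω+βω = 0·1+6·1+7·0 ≡ 0  ⇒  (a,b)_2 = +1.
v=41: a=41^1·(≡26), b=41^0·(≡35) mod 41; (26|41)=-1, (35|41)=-1; (−1)^{1·0·20}·(-1)^0·(-1)^1 = -1.
v=43: a=43^1·(≡19), b=43^0·(≡30) mod 43; (19|43)=-1, (30|43)=-1; (−1)^{1·0·21}·(-1)^0·(-1)^1 = -1.
v=29: a=29^0·(≡22), b=29^1·(≡27) mod 29; (22|29)=+1, (27|29)=-1; (−1)^{0·1·14}·(+1)^1·(-1)^0 = +1.
v=5: a=5^-1·(≡2), b=5^0·(≡3) mod 5; (2|5)=-1, (3|5)=-1; (−1)^{-1·0·2}·(-1)^0·(-1)^-1 = -1.
v=∞: -1419215 < 0 and -58 < 0  ⇒  (a,b)_∞ = -1.
v=3: a=3^0·(≡1), b=3^-2·(≡2) mod 3; (1|3)=+1, (2|3)=-1; (−1)^{0·-2·1}·(+1)^-2·(-1)^0 = +1.
|Ram(-1419215, -58)| = 6, even; anisotropic at {5, 7, 23, 41, 43, ∞}.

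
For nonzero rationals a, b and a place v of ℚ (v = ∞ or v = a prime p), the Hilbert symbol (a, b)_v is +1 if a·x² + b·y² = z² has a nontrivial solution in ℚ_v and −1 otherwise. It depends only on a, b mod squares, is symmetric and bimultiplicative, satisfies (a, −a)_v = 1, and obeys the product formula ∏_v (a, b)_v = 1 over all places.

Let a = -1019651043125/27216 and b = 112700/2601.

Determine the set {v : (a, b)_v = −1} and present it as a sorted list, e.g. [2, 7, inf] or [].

Mod squares: a ≡ -4641, b ≡ 23. Check v ∈ {∞, 2, 3, 5, 7, 11, 13, 17, 19, 23}.
v=13: a=13^3·(≡5), b=13^0·(≡3) mod 13; (5|13)=-1, (3|13)=+1; (−1)^{3·0·6}·(-1)^0·(+1)^3 = +1.
v=5: a=5^4·(≡1), b=5^2·(≡3) mod 5; (1|5)=+1, (3|5)=-1; (−1)^{4·2·2}·(+1)^2·(-1)^4 = +1.
v=2: v_2(a)=-4, v_2(b)=2; units ≡ 7, 7 (mod 8); ε·ε+αω+βω = 1·1+-4·0+2·0 ≡ 1  ⇒  (a,b)_2 = -1.
v=3: a=3^-5·(≡1), b=3^-2·(≡2) mod 3; (1|3)=+1, (2|3)=-1; (−1)^{-5·-2·1}·(+1)^-2·(-1)^-5 = -1.
v=7: a=7^-1·(≡2), b=7^2·(≡1) mod 7; (2|7)=+1, (1|7)=+1; (−1)^{-1·2·3}·(+1)^2·(+1)^-1 = +1.
v=19: a=19^2·(≡15), b=19^0·(≡4) mod 19; (15|19)=-1, (4|19)=+1; (−1)^{2·0·9}·(-1)^0·(+1)^2 = +1.
v=23: a=23^0·(≡20), b=23^1·(≡12) mod 23; (20|23)=-1, (12|23)=+1; (−1)^{0·1·11}·(-1)^1·(+1)^0 = -1.
v=11: a=11^2·(≡3), b=11^0·(≡1) mod 11; (3|11)=+1, (1|11)=+1; (−1)^{2·0·5}·(+1)^0·(+1)^2 = +1.
v=∞: -4641 < 0 and 23 > 0  ⇒  (a,b)_∞ = +1.
v=17: a=17^1·(≡8), b=17^-2·(≡14) mod 17; (8|17)=+1, (14|17)=-1; (−1)^{1·-2·8}·(+1)^-2·(-1)^1 = -1.
Ram(-4641, 23) = {2, 3, 17, 23}; no ℚ_2-point on the conic.

[2, 3, 17, 23]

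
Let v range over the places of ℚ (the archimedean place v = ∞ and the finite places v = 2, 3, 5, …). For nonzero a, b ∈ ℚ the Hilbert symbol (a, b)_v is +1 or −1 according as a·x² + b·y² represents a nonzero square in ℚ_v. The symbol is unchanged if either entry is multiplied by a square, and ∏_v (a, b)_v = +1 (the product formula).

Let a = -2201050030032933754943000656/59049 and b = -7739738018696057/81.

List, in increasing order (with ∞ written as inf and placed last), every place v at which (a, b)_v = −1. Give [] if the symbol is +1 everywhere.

[2, 17, 41, inf]

(a, b) ≡ (-176341, -17) mod (ℚ^×)²; places V = {2, 3, 7, 11, 17, 23, 41, ∞}.
(a,b)_∞: sgn(-176341)=−, sgn(-17)=−, so -1.
(a,b)_11: α=9, u≡7; β=6, v≡9 (mod 11); (7|11)=-1, (9|11)=+1; sign (−1)^0·-1^6·+1^9 = +1.
(a,b)_23: α=3, u≡20; β=2, v≡2 (mod 23); (20|23)=-1, (2|23)=+1; sign (−1)^0·-1^2·+1^3 = +1.
(a,b)_17: α=5, u≡14; β=3, v≡9 (mod 17); (14|17)=-1, (9|17)=+1; sign (−1)^0·-1^3·+1^5 = -1.
(a,b)_7: α=2, u≡6; β=0, v≡1 (mod 7); (6|7)=-1, (1|7)=+1; sign (−1)^0·-1^0·+1^2 = +1.
(a,b)_2: α=4, β=0; u≡3, v≡7 (mod 8); ε(u)ε(v)=1·1, αω(v)=4·0, βω(u)=0·1; sum ≡ 1  ⇒  -1.
(a,b)_3: α=-10, u≡2; β=-4, v≡1 (mod 3); (2|3)=-1, (1|3)=+1; sign (−1)^0·-1^-4·+1^-10 = +1.
(a,b)_41: α=3, u≡37; β=2, v≡22 (mod 41); (37|41)=+1, (22|41)=-1; sign (−1)^0·+1^2·-1^3 = -1.
(-176341, -17 / ℚ) ramifies at {2, 17, 41, ∞}: a division algebra.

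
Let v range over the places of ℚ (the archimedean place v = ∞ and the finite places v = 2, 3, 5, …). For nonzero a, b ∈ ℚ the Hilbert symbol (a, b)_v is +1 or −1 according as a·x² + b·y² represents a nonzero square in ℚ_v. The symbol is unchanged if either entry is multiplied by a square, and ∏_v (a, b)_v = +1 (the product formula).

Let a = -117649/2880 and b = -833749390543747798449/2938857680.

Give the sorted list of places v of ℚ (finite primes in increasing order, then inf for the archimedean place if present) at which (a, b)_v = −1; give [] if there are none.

[2, inf]

(a, b) ≡ (-5, -645) mod (ℚ^×)²; places V = {2, 3, 5, 7, 11, 19, 29, 43, ∞}.
(a,b)_3: α=-2, u≡1; β=5, v≡1 (mod 3); (1|3)=+1, (1|3)=+1; sign (−1)^0·+1^5·+1^-2 = +1.
(a,b)_29: α=0, u≡23; β=-2, v≡4 (mod 29); (23|29)=+1, (4|29)=+1; sign (−1)^0·+1^-2·+1^0 = +1.
(a,b)_43: α=0, u≡1; β=1, v≡7 (mod 43); (1|43)=+1, (7|43)=-1; sign (−1)^0·+1^1·-1^0 = +1.
(a,b)_7: α=6, u≡2; β=20, v≡3 (mod 7); (2|7)=+1, (3|7)=-1; sign (−1)^0·+1^20·-1^6 = +1.
(a,b)_∞: sgn(-5)=−, sgn(-645)=−, so -1.
(a,b)_11: α=0, u≡2; β=-2, v≡4 (mod 11); (2|11)=-1, (4|11)=+1; sign (−1)^0·-1^-2·+1^0 = +1.
(a,b)_2: α=-6, β=-4; u≡3, v≡3 (mod 8); ε(u)ε(v)=1·1, αω(v)=-6·1, βω(u)=-4·1; sum ≡ 1  ⇒  -1.
(a,b)_19: α=0, u≡12; β=-2, v≡7 (mod 19); (12|19)=-1, (7|19)=+1; sign (−1)^0·-1^-2·+1^0 = +1.
(a,b)_5: α=-1, u≡1; β=-1, v≡1 (mod 5); (1|5)=+1, (1|5)=+1; sign (−1)^0·+1^-1·+1^-1 = +1.
|Ram(-5, -645)| = 2, even; anisotropic at {2, ∞}.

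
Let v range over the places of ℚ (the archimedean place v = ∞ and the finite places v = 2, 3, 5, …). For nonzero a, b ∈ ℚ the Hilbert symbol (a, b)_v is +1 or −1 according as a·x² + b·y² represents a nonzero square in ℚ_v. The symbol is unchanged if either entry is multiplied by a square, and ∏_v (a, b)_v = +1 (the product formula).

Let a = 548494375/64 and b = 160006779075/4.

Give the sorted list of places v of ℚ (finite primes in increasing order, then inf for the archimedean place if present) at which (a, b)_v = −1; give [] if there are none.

[2, 17]

(a, b) ≡ (2431, 3) mod (ℚ^×)²; places V = {2, 3, 5, 11, 13, 17, 19, ∞}.
(a,b)_19: α=2, u≡3; β=2, v≡14 (mod 19); (3|19)=-1, (14|19)=-1; sign (−1)^0·-1^2·-1^2 = +1.
(a,b)_3: α=0, u≡1; β=1, v≡1 (mod 3); (1|3)=+1, (1|3)=+1; sign (−1)^0·+1^1·+1^0 = +1.
(a,b)_17: α=1, u≡11; β=2, v≡3 (mod 17); (11|17)=-1, (3|17)=-1; sign (−1)^0·-1^2·-1^1 = -1.
(a,b)_11: α=1, u≡9; β=2, v≡1 (mod 11); (9|11)=+1, (1|11)=+1; sign (−1)^0·+1^2·+1^1 = +1.
(a,b)_5: α=4, u≡4; β=2, v≡2 (mod 5); (4|5)=+1, (2|5)=-1; sign (−1)^0·+1^2·-1^4 = +1.
(a,b)_13: α=1, u≡2; β=2, v≡1 (mod 13); (2|13)=-1, (1|13)=+1; sign (−1)^0·-1^2·+1^1 = +1.
(a,b)_∞: sgn(2431)=+, sgn(3)=+, so +1.
(a,b)_2: α=-6, β=-2; u≡7, v≡3 (mod 8); ε(u)ε(v)=1·1, αω(v)=-6·1, βω(u)=-2·0; sum ≡ 1  ⇒  -1.
Ram(2431, 3) = {2, 17}; no ℚ_2-point on the conic.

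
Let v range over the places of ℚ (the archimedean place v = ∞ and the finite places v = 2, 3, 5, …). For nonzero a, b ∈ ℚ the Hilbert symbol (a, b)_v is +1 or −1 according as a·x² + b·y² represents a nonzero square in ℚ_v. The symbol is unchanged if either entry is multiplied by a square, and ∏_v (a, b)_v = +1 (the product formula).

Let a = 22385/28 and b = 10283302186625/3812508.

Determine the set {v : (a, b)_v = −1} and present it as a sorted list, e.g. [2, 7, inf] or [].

Mod squares: a ≡ 1295, b ≡ 8299655. Check v ∈ {∞, 2, 3, 5, 7, 11, 13, 17, 19, 29, 31, 37, 41}.
v=19: a=19^0·(≡13), b=19^2·(≡12) mod 19; (13|19)=-1, (12|19)=-1; (−1)^{0·2·9}·(-1)^2·(-1)^0 = +1.
v=29: a=29^0·(≡3), b=29^1·(≡20) mod 29; (3|29)=-1, (20|29)=+1; (−1)^{0·1·14}·(-1)^1·(+1)^0 = -1.
v=13: a=13^0·(≡6), b=13^1·(≡2) mod 13; (6|13)=-1, (2|13)=-1; (−1)^{0·1·6}·(-1)^1·(-1)^0 = -1.
v=7: a=7^-1·(≡5), b=7^-1·(≡3) mod 7; (5|7)=-1, (3|7)=-1; (−1)^{-1·-1·3}·(-1)^-1·(-1)^-1 = -1.
v=∞: 1295 > 0 and 8299655 > 0  ⇒  (a,b)_∞ = +1.
v=11: a=11^2·(≡7), b=11^0·(≡4) mod 11; (7|11)=-1, (4|11)=+1; (−1)^{2·0·5}·(-1)^0·(+1)^2 = +1.
v=37: a=37^1·(≡15), b=37^1·(≡36) mod 37; (15|37)=-1, (36|37)=+1; (−1)^{1·1·18}·(-1)^1·(+1)^1 = -1.
v=31: a=31^0·(≡30), b=31^2·(≡8) mod 31; (30|31)=-1, (8|31)=+1; (−1)^{0·2·15}·(-1)^2·(+1)^0 = +1.
v=17: a=17^0·(≡12), b=17^1·(≡2) mod 17; (12|17)=-1, (2|17)=+1; (−1)^{0·1·8}·(-1)^1·(+1)^0 = -1.
v=5: a=5^1·(≡4), b=5^3·(≡1) mod 5; (4|5)=+1, (1|5)=+1; (−1)^{1·3·2}·(+1)^3·(+1)^1 = +1.
v=41: a=41^0·(≡19), b=41^-2·(≡4) mod 41; (19|41)=-1, (4|41)=+1; (−1)^{0·-2·20}·(-1)^-2·(+1)^0 = +1.
v=2: v_2(a)=-2, v_2(b)=-2; units ≡ 7, 7 (mod 8); ε·ε+αω+βω = 1·1+-2·0+-2·0 ≡ 1  ⇒  (a,b)_2 = -1.
v=3: a=3^0·(≡2), b=3^-4·(≡2) mod 3; (2|3)=-1, (2|3)=-1; (−1)^{0·-4·1}·(-1)^-4·(-1)^0 = +1.
Ram(1295, 8299655) = {2, 7, 13, 17, 29, 37}; no ℚ_2-point on the conic.

[2, 7, 13, 17, 29, 37]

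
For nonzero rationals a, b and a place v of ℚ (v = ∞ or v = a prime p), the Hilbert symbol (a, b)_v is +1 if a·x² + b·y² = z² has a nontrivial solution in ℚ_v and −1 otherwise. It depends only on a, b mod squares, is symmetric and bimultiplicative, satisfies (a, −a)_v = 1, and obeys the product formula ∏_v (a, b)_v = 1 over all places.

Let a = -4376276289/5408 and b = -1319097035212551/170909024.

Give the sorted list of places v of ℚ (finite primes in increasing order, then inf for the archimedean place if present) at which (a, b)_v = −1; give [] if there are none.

[3, 7, 11, 17, 19, inf]

Mod squares: a ≡ -1122, b ≡ -149226. Check v ∈ {∞, 2, 3, 7, 11, 13, 17, 19, 31}.
v=31: a=31^0·(≡18), b=31^2·(≡19) mod 31; (18|31)=+1, (19|31)=+1; (−1)^{0·2·15}·(+1)^2·(+1)^0 = +1.
v=7: a=7^4·(≡5), b=7^7·(≡4) mod 7; (5|7)=-1, (4|7)=+1; (−1)^{4·7·3}·(-1)^7·(+1)^4 = -1.
v=13: a=13^-2·(≡3), b=13^-4·(≡4) mod 13; (3|13)=+1, (4|13)=+1; (−1)^{-2·-4·6}·(+1)^-4·(+1)^-2 = +1.
v=3: a=3^3·(≡1), b=3^5·(≡1) mod 3; (1|3)=+1, (1|3)=+1; (−1)^{3·5·1}·(+1)^5·(+1)^3 = -1.
v=∞: -1122 < 0 and -149226 < 0  ⇒  (a,b)_∞ = -1.
v=17: a=17^1·(≡4), b=17^-1·(≡14) mod 17; (4|17)=+1, (14|17)=-1; (−1)^{1·-1·8}·(+1)^-1·(-1)^1 = -1.
v=2: v_2(a)=-5, v_2(b)=-5; units ≡ 7, 3 (mod 8); ε·ε+αω+βω = 1·1+-5·1+-5·0 ≡ 0  ⇒  (a,b)_2 = +1.
v=11: a=11^1·(≡10), b=11^-1·(≡7) mod 11; (10|11)=-1, (7|11)=-1; (−1)^{1·-1·5}·(-1)^-1·(-1)^1 = -1.
v=19: a=19^2·(≡14), b=19^3·(≡18) mod 19; (14|19)=-1, (18|19)=-1; (−1)^{2·3·9}·(-1)^3·(-1)^2 = -1.
(-1122, -149226 / ℚ) ramifies at {3, 7, 11, 17, 19, ∞}: a division algebra.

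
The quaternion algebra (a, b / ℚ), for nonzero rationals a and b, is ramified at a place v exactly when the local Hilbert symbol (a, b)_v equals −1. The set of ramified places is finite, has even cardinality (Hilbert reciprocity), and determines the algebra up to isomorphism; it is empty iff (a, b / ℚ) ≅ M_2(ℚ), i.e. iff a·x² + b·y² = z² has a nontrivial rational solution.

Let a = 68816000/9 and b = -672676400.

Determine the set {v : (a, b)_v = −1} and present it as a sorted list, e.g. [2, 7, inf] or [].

[2, 17]

(a, b) ≡ (43010, -11) mod (ℚ^×)²; places V = {2, 3, 5, 11, 17, 23, ∞}.
(a,b)_3: α=-2, u≡2; β=0, v≡1 (mod 3); (2|3)=-1, (1|3)=+1; sign (−1)^0·-1^0·+1^-2 = +1.
(a,b)_2: α=7, β=4; u≡1, v≡5 (mod 8); ε(u)ε(v)=0·0, αω(v)=7·1, βω(u)=4·0; sum ≡ 1  ⇒  -1.
(a,b)_11: α=1, u≡4; β=1, v≡10 (mod 11); (4|11)=+1, (10|11)=-1; sign (−1)^1·+1^1·-1^1 = +1.
(a,b)_5: α=3, u≡2; β=2, v≡4 (mod 5); (2|5)=-1, (4|5)=+1; sign (−1)^0·-1^2·+1^3 = +1.
(a,b)_23: α=1, u≡5; β=2, v≡1 (mod 23); (5|23)=-1, (1|23)=+1; sign (−1)^0·-1^2·+1^1 = +1.
(a,b)_17: α=1, u≡5; β=2, v≡6 (mod 17); (5|17)=-1, (6|17)=-1; sign (−1)^0·-1^2·-1^1 = -1.
(a,b)_∞: sgn(43010)=+, sgn(-11)=−, so +1.
(43010, -11 / ℚ) ramifies at {2, 17}: a division algebra.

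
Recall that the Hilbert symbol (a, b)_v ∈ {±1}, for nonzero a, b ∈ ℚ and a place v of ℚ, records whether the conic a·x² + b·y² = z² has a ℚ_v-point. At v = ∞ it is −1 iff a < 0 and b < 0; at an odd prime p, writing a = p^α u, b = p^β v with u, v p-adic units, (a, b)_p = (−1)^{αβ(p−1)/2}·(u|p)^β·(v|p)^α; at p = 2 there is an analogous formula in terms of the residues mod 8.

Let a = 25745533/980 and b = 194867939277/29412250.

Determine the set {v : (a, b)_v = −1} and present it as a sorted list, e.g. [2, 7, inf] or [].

Mod squares: a ≡ 1265, b ≡ 2530. Check v ∈ {∞, 2, 3, 5, 7, 11, 23, 29}.
v=7: a=7^-2·(≡5), b=7^-6·(≡5) mod 7; (5|7)=-1, (5|7)=-1; (−1)^{-2·-6·3}·(-1)^-6·(-1)^-2 = +1.
v=5: a=5^-1·(≡3), b=5^-3·(≡4) mod 5; (3|5)=-1, (4|5)=+1; (−1)^{-1·-3·2}·(-1)^-3·(+1)^-1 = -1.
v=11: a=11^3·(≡5), b=11^3·(≡6) mod 11; (5|11)=+1, (6|11)=-1; (−1)^{3·3·5}·(+1)^3·(-1)^3 = +1.
v=3: a=3^0·(≡2), b=3^2·(≡1) mod 3; (2|3)=-1, (1|3)=+1; (−1)^{0·2·1}·(-1)^2·(+1)^0 = +1.
v=29: a=29^2·(≡26), b=29^4·(≡5) mod 29; (26|29)=-1, (5|29)=+1; (−1)^{2·4·14}·(-1)^4·(+1)^2 = +1.
v=23: a=23^1·(≡12), b=23^1·(≡18) mod 23; (12|23)=+1, (18|23)=+1; (−1)^{1·1·11}·(+1)^1·(+1)^1 = -1.
v=∞: 1265 > 0 and 2530 > 0  ⇒  (a,b)_∞ = +1.
v=2: v_2(a)=-2, v_2(b)=-1; units ≡ 1, 1 (mod 8); ε·ε+αω+βω = 0·0+-2·0+-1·0 ≡ 0  ⇒  (a,b)_2 = +1.
Ram(1265, 2530) = {5, 23}; no ℚ_5-point on the conic.

[5, 23]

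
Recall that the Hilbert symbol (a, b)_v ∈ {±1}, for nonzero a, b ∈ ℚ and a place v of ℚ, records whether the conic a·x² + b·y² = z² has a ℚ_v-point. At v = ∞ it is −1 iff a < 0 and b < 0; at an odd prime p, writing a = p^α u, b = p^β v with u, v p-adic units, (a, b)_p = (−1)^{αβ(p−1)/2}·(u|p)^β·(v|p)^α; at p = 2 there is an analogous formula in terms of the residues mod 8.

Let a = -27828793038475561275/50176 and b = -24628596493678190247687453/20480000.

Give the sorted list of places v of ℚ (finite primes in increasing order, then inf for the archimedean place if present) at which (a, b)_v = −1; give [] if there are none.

[2, 13, 19, inf]

Mod squares: a ≡ -19, b ≡ -874874. Check v ∈ {∞, 2, 3, 5, 7, 11, 13, 17, 19, 23, 31, 37}.
v=13: a=13^4·(≡6), b=13^5·(≡4) mod 13; (6|13)=-1, (4|13)=+1; (−1)^{4·5·6}·(-1)^5·(+1)^4 = -1.
v=∞: -19 < 0 and -874874 < 0  ⇒  (a,b)_∞ = -1.
v=7: a=7^-2·(≡2), b=7^1·(≡6) mod 7; (2|7)=+1, (6|7)=-1; (−1)^{-2·1·3}·(+1)^1·(-1)^-2 = +1.
v=11: a=11^2·(≡1), b=11^3·(≡10) mod 11; (1|11)=+1, (10|11)=-1; (−1)^{2·3·5}·(+1)^3·(-1)^2 = +1.
v=23: a=23^2·(≡9), b=23^3·(≡12) mod 23; (9|23)=+1, (12|23)=+1; (−1)^{2·3·11}·(+1)^3·(+1)^2 = +1.
v=17: a=17^2·(≡1), b=17^2·(≡14) mod 17; (1|17)=+1, (14|17)=-1; (−1)^{2·2·8}·(+1)^2·(-1)^2 = +1.
v=3: a=3^4·(≡2), b=3^4·(≡1) mod 3; (2|3)=-1, (1|3)=+1; (−1)^{4·4·1}·(-1)^4·(+1)^4 = +1.
v=19: a=19^1·(≡3), b=19^1·(≡12) mod 19; (3|19)=-1, (12|19)=-1; (−1)^{1·1·9}·(-1)^1·(-1)^1 = -1.
v=37: a=37^2·(≡20), b=37^2·(≡9) mod 37; (20|37)=-1, (9|37)=+1; (−1)^{2·2·18}·(-1)^2·(+1)^2 = +1.
v=5: a=5^2·(≡4), b=5^-4·(≡4) mod 5; (4|5)=+1, (4|5)=+1; (−1)^{2·-4·2}·(+1)^-4·(+1)^2 = +1.
v=31: a=31^0·(≡26), b=31^2·(≡1) mod 31; (26|31)=-1, (1|31)=+1; (−1)^{0·2·15}·(-1)^2·(+1)^0 = +1.
v=2: v_2(a)=-10, v_2(b)=-15; units ≡ 5, 3 (mod 8); ε·ε+αω+βω = 0·1+-10·1+-15·1 ≡ 1  ⇒  (a,b)_2 = -1.
(-19, -874874 / ℚ) ramifies at {2, 13, 19, ∞}: a division algebra.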